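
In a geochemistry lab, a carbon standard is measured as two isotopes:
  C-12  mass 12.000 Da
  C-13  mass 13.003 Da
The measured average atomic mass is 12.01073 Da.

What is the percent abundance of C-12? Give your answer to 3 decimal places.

With x = fraction of C-12 (so C-13 is 1 − x):
12.000·x + 13.003·(1 − x) = 12.01073
(12.000 − 13.003)·x = 12.01073 − 13.003
x = -0.99227 / -1.003 = 0.98930 → 98.930% C-12, 1.070% C-13.

98.930%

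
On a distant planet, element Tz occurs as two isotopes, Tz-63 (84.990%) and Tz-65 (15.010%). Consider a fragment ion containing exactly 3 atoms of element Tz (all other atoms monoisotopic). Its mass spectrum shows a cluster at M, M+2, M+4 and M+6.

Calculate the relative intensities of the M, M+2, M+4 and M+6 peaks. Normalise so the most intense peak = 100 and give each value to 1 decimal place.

100.0 : 53.0 : 9.4 : 0.6

Each Tz atom is independently Tz-63 (p = 0.84990) or Tz-65 (q = 0.15010); the cluster is the binomial expansion (p + q)^3.
P(M) = 0.84990^3 = 0.613908
P(M+2) = 3 × 0.84990^2 × 0.15010^1 = 0.325265
P(M+4) = 3 × 0.84990^1 × 0.15010^2 = 0.057445
P(M+6) = 0.15010^3 = 0.003382
The M peak is largest (0.613908); scaling to 100 gives 100.0 : 53.0 : 9.4 : 0.6.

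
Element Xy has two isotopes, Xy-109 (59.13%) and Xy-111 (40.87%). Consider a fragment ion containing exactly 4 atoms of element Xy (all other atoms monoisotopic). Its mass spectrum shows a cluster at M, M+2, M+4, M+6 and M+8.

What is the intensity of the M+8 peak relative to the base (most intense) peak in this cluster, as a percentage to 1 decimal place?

(0.5913 + 0.4087)^4 gives M 0.1222, M+2 0.3380, M+4 0.3504, M+6 0.1615, M+8 0.0279; the largest is M+4.
P(M+4) = C(4,2) × 0.5913^2 × 0.4087^2 = 6 × 0.34963569 × 0.16703569 = 0.350410 (base)
P(M+8) = C(4,4) × 0.5913^0 × 0.4087^4 = 1 × 1.0000 × 0.02790092 = 0.027901
Relative intensity = 0.027901 / 0.350410 × 100 = 8.0

8.0%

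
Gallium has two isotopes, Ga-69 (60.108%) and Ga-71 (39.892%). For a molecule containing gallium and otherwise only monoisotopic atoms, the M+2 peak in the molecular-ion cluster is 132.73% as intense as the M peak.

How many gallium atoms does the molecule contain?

The M+2/M ratio from n Ga atoms is n · q/p = n · 0.39892/0.60108.
n = 1.3273 × 0.60108/0.39892 = 2.00 ≈ 2

2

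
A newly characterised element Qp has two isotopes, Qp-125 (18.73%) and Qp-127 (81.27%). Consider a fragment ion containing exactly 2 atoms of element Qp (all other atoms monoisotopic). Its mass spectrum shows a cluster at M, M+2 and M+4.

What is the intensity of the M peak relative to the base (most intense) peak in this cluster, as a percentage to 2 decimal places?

5.31%

Binomial terms of (0.1873 + 0.8127)^2: M 0.0351, M+2 0.3044, M+4 0.6605 → M+4 is the base peak.
P(M+4) = C(2,2) × 0.1873^0 × 0.8127^2 = 1 × 1.0000 × 0.66048129 = 0.660481 (base)
P(M) = C(2,0) × 0.1873^2 × 0.8127^0 = 1 × 0.03508129 × 1.0000 = 0.035081
Relative intensity = 0.035081 / 0.660481 × 100 = 5.31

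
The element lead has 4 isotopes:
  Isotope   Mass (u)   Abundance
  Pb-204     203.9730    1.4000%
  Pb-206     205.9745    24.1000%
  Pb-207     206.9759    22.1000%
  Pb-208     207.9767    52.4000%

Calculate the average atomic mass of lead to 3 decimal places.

207.217 u

Ar = Σ fᵢ·mᵢ = 0.014000 × 203.9730 + 0.241000 × 205.9745 + 0.221000 × 206.9759 + 0.524000 × 207.9767
= 2.85562 + 49.63985 + 45.74167 + 108.97979 = 207.21693 u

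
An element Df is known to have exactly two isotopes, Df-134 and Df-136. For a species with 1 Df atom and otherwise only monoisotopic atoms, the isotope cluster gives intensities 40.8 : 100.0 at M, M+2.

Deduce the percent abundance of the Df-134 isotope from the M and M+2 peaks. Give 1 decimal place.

29.0%

If p is the fraction of Df that is Df-134, then I(M+2)/I(M) = [C(1,1)·p^0·(1−p)] / p^1 = 1·(1−p)/p = 100.0/40.8 = 2.4510
(1−p)/p = 2.4510/1 = 2.4510  ⇒  p = 1/(1 + 2.4510) = 0.2898
Df-134: 29.0%, Df-136: 71.0%.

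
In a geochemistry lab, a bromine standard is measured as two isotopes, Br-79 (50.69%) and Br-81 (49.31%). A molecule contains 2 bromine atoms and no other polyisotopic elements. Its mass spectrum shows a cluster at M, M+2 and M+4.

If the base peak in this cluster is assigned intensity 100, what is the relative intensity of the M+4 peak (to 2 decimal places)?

Term probabilities: M 0.2569, M+2 0.4999, M+4 0.2431. Base peak = M+2.
P(M+2) = C(2,1) × 0.5069^1 × 0.4931^1 = 2 × 0.5069 × 0.4931 = 0.499905 (base)
P(M+4) = C(2,2) × 0.5069^0 × 0.4931^2 = 1 × 1.0000 × 0.24314761 = 0.243148
Relative intensity = 0.243148 / 0.499905 × 100 = 48.64

48.64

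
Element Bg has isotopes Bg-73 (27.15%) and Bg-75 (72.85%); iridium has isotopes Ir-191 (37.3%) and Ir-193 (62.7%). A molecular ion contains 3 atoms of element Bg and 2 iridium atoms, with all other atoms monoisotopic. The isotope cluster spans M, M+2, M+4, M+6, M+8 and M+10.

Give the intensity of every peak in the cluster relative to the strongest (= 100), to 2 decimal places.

0.79 : 9.06 : 40.87 : 91.03 : 100.00 : 43.33

Element Bg pattern (n=3): 0.02001288 : 0.16109812 : 0.43226513 : 0.38662387
Iridium pattern (n=2): 0.139129 : 0.467742 : 0.393129
Convolve the two distributions (both contribute in 2-u steps):
  M: 0.02001288×0.139129 = 0.002784
  M+2: 0.02001288×0.467742 + 0.16109812×0.139129 = 0.031774
  M+4: 0.02001288×0.393129 + 0.16109812×0.467742 + 0.43226513×0.139129 = 0.143361
  M+6: 0.16109812×0.393129 + 0.43226513×0.467742 + 0.38662387×0.139129 = 0.319311
  M+8: 0.43226513×0.393129 + 0.38662387×0.467742 = 0.350776
  M+10: 0.38662387×0.393129 = 0.151993
Scale to base peak (0.350776) = 100: 0.79 : 9.06 : 40.87 : 91.03 : 100.00 : 43.33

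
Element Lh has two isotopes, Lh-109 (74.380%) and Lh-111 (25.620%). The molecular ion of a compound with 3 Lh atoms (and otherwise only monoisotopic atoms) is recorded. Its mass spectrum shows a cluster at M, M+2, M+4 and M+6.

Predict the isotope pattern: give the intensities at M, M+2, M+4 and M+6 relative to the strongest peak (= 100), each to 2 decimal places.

96.77 : 100.00 : 34.44 : 3.95

Expanding (0.74380 + 0.25620)^3:
P(M) = 0.74380^3 = 0.411499
P(M+2) = 3 × 0.74380^2 × 0.25620^1 = 0.425219
P(M+4) = 3 × 0.74380^1 × 0.25620^2 = 0.146466
P(M+6) = 0.25620^3 = 0.016817
The M+2 peak is largest (0.425219); scaling to 100 gives 96.77 : 100.00 : 34.44 : 3.95.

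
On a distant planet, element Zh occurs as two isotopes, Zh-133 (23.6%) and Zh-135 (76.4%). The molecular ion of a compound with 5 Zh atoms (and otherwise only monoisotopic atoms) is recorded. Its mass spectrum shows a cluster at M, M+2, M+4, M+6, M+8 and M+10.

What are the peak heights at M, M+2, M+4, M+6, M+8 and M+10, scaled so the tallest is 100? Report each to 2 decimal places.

0.18 : 2.95 : 19.08 : 61.78 : 100.00 : 64.75

Each Zh atom is independently Zh-133 (p = 0.236) or Zh-135 (q = 0.764); the cluster is the binomial expansion (p + q)^5.
P(M) = 0.236^5 = 0.000732
P(M+2) = 5 × 0.236^4 × 0.764^1 = 0.011850
P(M+4) = 10 × 0.236^3 × 0.764^2 = 0.076722
P(M+6) = 10 × 0.236^2 × 0.764^3 = 0.248373
P(M+8) = 5 × 0.236^1 × 0.764^4 = 0.402027
P(M+10) = 0.764^5 = 0.260296
The M+8 peak is largest (0.402027); scaling to 100 gives 0.18 : 2.95 : 19.08 : 61.78 : 100.00 : 64.75.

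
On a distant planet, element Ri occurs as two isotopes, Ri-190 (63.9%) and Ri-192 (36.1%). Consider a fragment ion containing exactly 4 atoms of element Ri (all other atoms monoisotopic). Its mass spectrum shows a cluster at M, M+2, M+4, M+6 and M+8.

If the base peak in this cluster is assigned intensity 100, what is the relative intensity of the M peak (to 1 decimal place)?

44.3

Term probabilities: M 0.1667, M+2 0.3768, M+4 0.3193, M+6 0.1202, M+8 0.0170. Base peak = M+2.
P(M+2) = C(4,1) × 0.639^3 × 0.361^1 = 4 × 0.26091712 × 0.3610 = 0.376764 (base)
P(M) = C(4,0) × 0.639^4 × 0.361^0 = 1 × 0.16672604 × 1.0000 = 0.166726
Relative intensity = 0.166726 / 0.376764 × 100 = 44.3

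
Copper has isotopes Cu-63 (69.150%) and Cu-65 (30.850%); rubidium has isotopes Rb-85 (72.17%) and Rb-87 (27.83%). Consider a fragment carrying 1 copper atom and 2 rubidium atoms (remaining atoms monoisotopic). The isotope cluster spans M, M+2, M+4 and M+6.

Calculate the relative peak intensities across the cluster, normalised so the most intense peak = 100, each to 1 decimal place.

82.1 : 100.0 : 40.5 : 5.4

Copper pattern (n=1): 0.6915 : 0.3085
Rubidium pattern (n=2): 0.52085089 : 0.40169822 : 0.07745089
Convolve the two distributions (both contribute in 2-u steps):
  M: 0.6915×0.52085089 = 0.360168
  M+2: 0.6915×0.40169822 + 0.3085×0.52085089 = 0.438457
  M+4: 0.6915×0.07745089 + 0.3085×0.40169822 = 0.177481
  M+6: 0.3085×0.07745089 = 0.023894
Scale to base peak (0.438457) = 100: 82.1 : 100.0 : 40.5 : 5.4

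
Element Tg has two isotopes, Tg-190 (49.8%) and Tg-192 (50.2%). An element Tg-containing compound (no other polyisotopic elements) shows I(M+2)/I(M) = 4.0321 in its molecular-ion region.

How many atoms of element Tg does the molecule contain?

4

The M+2/M ratio from n Tg atoms is n · q/p = n · 0.502/0.498.
n = 4.0321 × 0.498/0.502 = 4.00 ≈ 4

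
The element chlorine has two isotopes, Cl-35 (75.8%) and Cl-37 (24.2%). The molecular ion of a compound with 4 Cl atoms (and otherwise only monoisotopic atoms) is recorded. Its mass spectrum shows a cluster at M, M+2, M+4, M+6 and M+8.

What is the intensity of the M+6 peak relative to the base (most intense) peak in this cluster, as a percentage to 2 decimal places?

(0.758 + 0.242)^4 gives M 0.3301, M+2 0.4216, M+4 0.2019, M+6 0.0430, M+8 0.0034; the largest is M+2.
P(M+2) = C(4,1) × 0.758^3 × 0.242^1 = 4 × 0.43551951 × 0.2420 = 0.421583 (base)
P(M+6) = C(4,3) × 0.758^1 × 0.242^3 = 4 × 0.7580 × 0.01417249 = 0.042971
Relative intensity = 0.042971 / 0.421583 × 100 = 10.19

10.19%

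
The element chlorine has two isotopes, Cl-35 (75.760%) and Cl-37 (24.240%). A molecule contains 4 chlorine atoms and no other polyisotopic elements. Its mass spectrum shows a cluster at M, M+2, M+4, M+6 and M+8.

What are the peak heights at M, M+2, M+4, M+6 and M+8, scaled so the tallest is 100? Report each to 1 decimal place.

78.1 : 100.0 : 48.0 : 10.2 : 0.8

Each Cl atom is independently Cl-35 (p = 0.75760) or Cl-37 (q = 0.24240); the cluster is the binomial expansion (p + q)^4.
P(M) = 0.75760^4 = 0.329428
P(M+2) = 4 × 0.75760^3 × 0.24240^1 = 0.421612
P(M+4) = 6 × 0.75760^2 × 0.24240^2 = 0.202347
P(M+6) = 4 × 0.75760^1 × 0.24240^3 = 0.043162
P(M+8) = 0.24240^4 = 0.003452
The M+2 peak is largest (0.421612); scaling to 100 gives 78.1 : 100.0 : 48.0 : 10.2 : 0.8.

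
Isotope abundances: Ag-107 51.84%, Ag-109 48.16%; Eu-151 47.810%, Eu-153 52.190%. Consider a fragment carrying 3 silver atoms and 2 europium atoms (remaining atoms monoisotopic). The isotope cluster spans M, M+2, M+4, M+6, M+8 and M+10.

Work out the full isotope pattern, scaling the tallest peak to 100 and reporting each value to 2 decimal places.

10.14 : 50.38 : 100.00 : 99.09 : 49.02 : 9.68

Silver pattern (n=3): 0.13931407 : 0.38827347 : 0.36071085 : 0.11170161
Europium pattern (n=2): 0.22857961 : 0.49904078 : 0.27237961
Convolve the two distributions (both contribute in 2-u steps):
  M: 0.13931407×0.22857961 = 0.031844
  M+2: 0.13931407×0.49904078 + 0.38827347×0.22857961 = 0.158275
  M+4: 0.13931407×0.27237961 + 0.38827347×0.49904078 + 0.36071085×0.22857961 = 0.314162
  M+6: 0.38827347×0.27237961 + 0.36071085×0.49904078 + 0.11170161×0.22857961 = 0.311300
  M+8: 0.36071085×0.27237961 + 0.11170161×0.49904078 = 0.153994
  M+10: 0.11170161×0.27237961 = 0.030425
Scale to base peak (0.314162) = 100: 10.14 : 50.38 : 100.00 : 99.09 : 49.02 : 9.68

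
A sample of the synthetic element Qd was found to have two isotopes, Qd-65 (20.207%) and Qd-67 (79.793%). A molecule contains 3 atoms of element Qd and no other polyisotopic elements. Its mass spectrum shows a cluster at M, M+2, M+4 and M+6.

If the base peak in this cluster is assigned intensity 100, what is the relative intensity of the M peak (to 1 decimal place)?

1.6

(0.20207 + 0.79793)^3 gives M 0.0083, M+2 0.0977, M+4 0.3860, M+6 0.5080; the largest is M+6.
P(M+6) = C(3,3) × 0.20207^0 × 0.79793^3 = 1 × 1.0000 × 0.50803587 = 0.508036 (base)
P(M) = C(3,0) × 0.20207^3 × 0.79793^0 = 1 × 0.00825098 × 1.0000 = 0.008251
Relative intensity = 0.008251 / 0.508036 × 100 = 1.6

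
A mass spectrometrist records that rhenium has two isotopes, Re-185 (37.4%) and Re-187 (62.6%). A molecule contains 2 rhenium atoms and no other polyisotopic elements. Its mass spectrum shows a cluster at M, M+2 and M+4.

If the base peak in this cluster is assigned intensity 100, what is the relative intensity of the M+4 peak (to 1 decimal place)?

83.7

Term probabilities: M 0.1399, M+2 0.4682, M+4 0.3919. Base peak = M+2.
P(M+2) = C(2,1) × 0.374^1 × 0.626^1 = 2 × 0.3740 × 0.6260 = 0.468248 (base)
P(M+4) = C(2,2) × 0.374^0 × 0.626^2 = 1 × 1.0000 × 0.391876 = 0.391876
Relative intensity = 0.391876 / 0.468248 × 100 = 83.7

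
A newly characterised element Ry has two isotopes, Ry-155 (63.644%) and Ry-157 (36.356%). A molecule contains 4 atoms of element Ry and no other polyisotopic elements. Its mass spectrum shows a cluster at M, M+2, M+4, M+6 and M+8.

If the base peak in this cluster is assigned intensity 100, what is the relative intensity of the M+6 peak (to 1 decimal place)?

Binomial terms of (0.63644 + 0.36356)^4: M 0.1641, M+2 0.3749, M+4 0.3212, M+6 0.1223, M+8 0.0175 → M+2 is the base peak.
P(M+2) = C(4,1) × 0.63644^3 × 0.36356^1 = 4 × 0.25779376 × 0.36356 = 0.374894 (base)
P(M+6) = C(4,3) × 0.63644^1 × 0.36356^3 = 4 × 0.63644 × 0.04805386 = 0.122334
Relative intensity = 0.122334 / 0.374894 × 100 = 32.6

32.6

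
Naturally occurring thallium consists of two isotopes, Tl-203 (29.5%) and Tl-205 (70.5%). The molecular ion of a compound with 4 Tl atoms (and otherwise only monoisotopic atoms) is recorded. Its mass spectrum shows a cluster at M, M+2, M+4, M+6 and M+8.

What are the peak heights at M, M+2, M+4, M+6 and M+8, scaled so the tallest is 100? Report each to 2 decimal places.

The 4 Tl atoms are independent, so intensities follow the terms of (0.295 + 0.705)^4.
P(M) = 0.295^4 = 0.007573
P(M+2) = 4 × 0.295^3 × 0.705^1 = 0.072396
P(M+4) = 6 × 0.295^2 × 0.705^2 = 0.259522
P(M+6) = 4 × 0.295^1 × 0.705^3 = 0.413475
P(M+8) = 0.705^4 = 0.247034
The M+6 peak is largest (0.413475); scaling to 100 gives 1.83 : 17.51 : 62.77 : 100.00 : 59.75.

1.83 : 17.51 : 62.77 : 100.00 : 59.75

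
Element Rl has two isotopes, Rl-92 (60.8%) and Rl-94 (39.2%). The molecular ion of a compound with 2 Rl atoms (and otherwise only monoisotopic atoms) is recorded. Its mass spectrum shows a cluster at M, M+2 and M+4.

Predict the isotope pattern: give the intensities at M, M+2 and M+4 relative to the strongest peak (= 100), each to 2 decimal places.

77.55 : 100.00 : 32.24

Expanding (0.608 + 0.392)^2:
P(M) = 0.608^2 = 0.369664
P(M+2) = 2 × 0.608^1 × 0.392^1 = 0.476672
P(M+4) = 0.392^2 = 0.153664
The M+2 peak is largest (0.476672); scaling to 100 gives 77.55 : 100.00 : 32.24.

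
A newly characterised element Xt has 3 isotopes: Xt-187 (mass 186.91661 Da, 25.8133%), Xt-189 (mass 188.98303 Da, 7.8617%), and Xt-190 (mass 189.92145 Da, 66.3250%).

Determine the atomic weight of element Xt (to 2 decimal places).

189.07 Da

The abundance-weighted mean is 0.258133 × 186.91661 + 0.078617 × 188.98303 + 0.663250 × 189.92145
= 48.249345 + 14.857279 + 125.965402 = 189.072026 Da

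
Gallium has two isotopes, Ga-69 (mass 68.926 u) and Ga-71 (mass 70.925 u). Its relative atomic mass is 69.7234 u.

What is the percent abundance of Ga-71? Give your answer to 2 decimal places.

Writing the weighted mean with unknown fraction x of Ga-69:
68.926·x + 70.925·(1 − x) = 69.7234
(68.926 − 70.925)·x = 69.7234 − 70.925
x = -1.2016 / -1.999 = 0.60110 → 60.11% Ga-69, 39.89% Ga-71.

39.89%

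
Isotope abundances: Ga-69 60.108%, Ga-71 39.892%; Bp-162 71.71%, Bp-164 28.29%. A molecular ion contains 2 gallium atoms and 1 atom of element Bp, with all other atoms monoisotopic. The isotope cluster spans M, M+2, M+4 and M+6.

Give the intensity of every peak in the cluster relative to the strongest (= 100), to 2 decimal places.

58.08 : 100.00 : 55.99 : 10.09

Gallium pattern (n=2): 0.36129717 : 0.47956567 : 0.15913717
Element Bp pattern (n=1): 0.7171 : 0.2829
Convolve the two distributions (both contribute in 2-u steps):
  M: 0.36129717×0.7171 = 0.259086
  M+2: 0.36129717×0.2829 + 0.47956567×0.7171 = 0.446108
  M+4: 0.47956567×0.2829 + 0.15913717×0.7171 = 0.249786
  M+6: 0.15913717×0.2829 = 0.045020
Scale to base peak (0.446108) = 100: 58.08 : 100.00 : 55.99 : 10.09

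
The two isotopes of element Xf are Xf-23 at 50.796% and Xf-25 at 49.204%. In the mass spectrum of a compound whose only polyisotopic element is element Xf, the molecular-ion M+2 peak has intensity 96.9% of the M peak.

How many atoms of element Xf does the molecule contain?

The M+2/M ratio from n Xf atoms is n · q/p = n · 0.49204/0.50796.
n = 0.969 × 0.50796/0.49204 = 1.00 ≈ 1

1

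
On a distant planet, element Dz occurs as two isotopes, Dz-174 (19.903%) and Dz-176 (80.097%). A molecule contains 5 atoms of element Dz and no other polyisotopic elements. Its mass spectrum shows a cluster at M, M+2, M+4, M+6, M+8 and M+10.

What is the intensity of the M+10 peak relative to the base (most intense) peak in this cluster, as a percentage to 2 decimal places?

80.49%

Term probabilities: M 0.0003, M+2 0.0063, M+4 0.0506, M+6 0.2036, M+8 0.4096, M+10 0.3297. Base peak = M+8.
P(M+8) = C(5,4) × 0.19903^1 × 0.80097^4 = 5 × 0.19903 × 0.41159018 = 0.409594 (base)
P(M+10) = C(5,5) × 0.19903^0 × 0.80097^5 = 1 × 1.0000 × 0.32967138 = 0.329671
Relative intensity = 0.329671 / 0.409594 × 100 = 80.49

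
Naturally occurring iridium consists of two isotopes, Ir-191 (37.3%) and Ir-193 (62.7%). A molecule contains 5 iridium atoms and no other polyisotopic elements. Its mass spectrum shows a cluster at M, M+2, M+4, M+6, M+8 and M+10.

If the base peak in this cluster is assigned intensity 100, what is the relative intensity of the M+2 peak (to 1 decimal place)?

17.7

Binomial terms of (0.373 + 0.627)^5: M 0.0072, M+2 0.0607, M+4 0.2040, M+6 0.3429, M+8 0.2882, M+10 0.0969 → M+6 is the base peak.
P(M+6) = C(5,3) × 0.373^2 × 0.627^3 = 10 × 0.139129 × 0.24649188 = 0.342942 (base)
P(M+2) = C(5,1) × 0.373^4 × 0.627^1 = 5 × 0.01935688 × 0.6270 = 0.060684
Relative intensity = 0.060684 / 0.342942 × 100 = 17.7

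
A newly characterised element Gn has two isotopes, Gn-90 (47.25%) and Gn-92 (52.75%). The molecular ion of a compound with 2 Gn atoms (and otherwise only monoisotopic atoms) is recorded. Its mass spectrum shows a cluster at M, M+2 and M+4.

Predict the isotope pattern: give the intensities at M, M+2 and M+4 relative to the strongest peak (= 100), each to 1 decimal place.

Expanding (0.4725 + 0.5275)^2:
P(M) = 0.4725^2 = 0.223256
P(M+2) = 2 × 0.4725^1 × 0.5275^1 = 0.498488
P(M+4) = 0.5275^2 = 0.278256
The M+2 peak is largest (0.498488); scaling to 100 gives 44.8 : 100.0 : 55.8.

44.8 : 100.0 : 55.8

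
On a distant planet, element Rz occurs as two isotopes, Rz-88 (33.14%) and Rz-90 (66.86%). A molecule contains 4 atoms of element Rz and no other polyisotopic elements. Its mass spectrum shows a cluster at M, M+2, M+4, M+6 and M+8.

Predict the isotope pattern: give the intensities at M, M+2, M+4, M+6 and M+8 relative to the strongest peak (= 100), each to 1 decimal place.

Expanding (0.3314 + 0.6686)^4:
P(M) = 0.3314^4 = 0.012062
P(M+2) = 4 × 0.3314^3 × 0.6686^1 = 0.097338
P(M+4) = 6 × 0.3314^2 × 0.6686^2 = 0.294570
P(M+6) = 4 × 0.3314^1 × 0.6686^3 = 0.396197
P(M+8) = 0.6686^4 = 0.199832
The M+6 peak is largest (0.396197); scaling to 100 gives 3.0 : 24.6 : 74.3 : 100.0 : 50.4.

3.0 : 24.6 : 74.3 : 100.0 : 50.4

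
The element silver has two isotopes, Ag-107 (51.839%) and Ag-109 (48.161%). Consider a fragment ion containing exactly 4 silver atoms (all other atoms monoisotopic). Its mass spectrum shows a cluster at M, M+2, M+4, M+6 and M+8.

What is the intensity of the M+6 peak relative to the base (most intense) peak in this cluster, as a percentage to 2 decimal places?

61.94%

Binomial terms of (0.51839 + 0.48161)^4: M 0.0722, M+2 0.2684, M+4 0.3740, M+6 0.2316, M+8 0.0538 → M+4 is the base peak.
P(M+4) = C(4,2) × 0.51839^2 × 0.48161^2 = 6 × 0.26872819 × 0.23194819 = 0.373986 (base)
P(M+6) = C(4,3) × 0.51839^1 × 0.48161^3 = 4 × 0.51839 × 0.11170857 = 0.231634
Relative intensity = 0.231634 / 0.373986 × 100 = 61.94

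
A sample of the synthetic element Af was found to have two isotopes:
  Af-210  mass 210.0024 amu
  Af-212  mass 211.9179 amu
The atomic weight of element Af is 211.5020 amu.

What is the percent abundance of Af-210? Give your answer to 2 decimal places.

Writing the weighted mean with unknown fraction x of Af-210:
210.0024·x + 211.9179·(1 − x) = 211.5020
(210.0024 − 211.9179)·x = 211.5020 − 211.9179
x = -0.4159 / -1.9155 = 0.21712 → 21.71% Af-210, 78.29% Af-212.

21.71%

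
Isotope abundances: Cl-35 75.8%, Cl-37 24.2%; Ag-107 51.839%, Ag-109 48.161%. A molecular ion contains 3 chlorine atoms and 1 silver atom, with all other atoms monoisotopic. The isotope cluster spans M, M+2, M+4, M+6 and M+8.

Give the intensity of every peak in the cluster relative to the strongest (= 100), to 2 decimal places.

Chlorine pattern (n=3): 0.43551951 : 0.41713346 : 0.13317454 : 0.01417249
Silver pattern (n=1): 0.51839 : 0.48161
Convolve the two distributions (both contribute in 2-u steps):
  M: 0.43551951×0.51839 = 0.225769
  M+2: 0.43551951×0.48161 + 0.41713346×0.51839 = 0.425988
  M+4: 0.41713346×0.48161 + 0.13317454×0.51839 = 0.269932
  M+6: 0.13317454×0.48161 + 0.01417249×0.51839 = 0.071485
  M+8: 0.01417249×0.48161 = 0.006826
Scale to base peak (0.425988) = 100: 53.00 : 100.00 : 63.37 : 16.78 : 1.60

53.00 : 100.00 : 63.37 : 16.78 : 1.60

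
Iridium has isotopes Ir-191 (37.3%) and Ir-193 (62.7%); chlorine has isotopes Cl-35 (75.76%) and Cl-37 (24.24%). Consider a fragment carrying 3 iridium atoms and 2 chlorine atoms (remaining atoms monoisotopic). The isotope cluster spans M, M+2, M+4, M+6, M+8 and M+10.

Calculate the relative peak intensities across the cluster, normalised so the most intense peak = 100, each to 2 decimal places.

Iridium pattern (n=3): 0.05189512 : 0.26170165 : 0.43991135 : 0.24649188
Chlorine pattern (n=2): 0.57395776 : 0.36728448 : 0.05875776
Convolve the two distributions (both contribute in 2-u steps):
  M: 0.05189512×0.57395776 = 0.029786
  M+2: 0.05189512×0.36728448 + 0.26170165×0.57395776 = 0.169266
  M+4: 0.05189512×0.05875776 + 0.26170165×0.36728448 + 0.43991135×0.57395776 = 0.351659
  M+6: 0.26170165×0.05875776 + 0.43991135×0.36728448 + 0.24649188×0.57395776 = 0.318426
  M+8: 0.43991135×0.05875776 + 0.24649188×0.36728448 = 0.116381
  M+10: 0.24649188×0.05875776 = 0.014483
Scale to base peak (0.351659) = 100: 8.47 : 48.13 : 100.00 : 90.55 : 33.09 : 4.12

8.47 : 48.13 : 100.00 : 90.55 : 33.09 : 4.12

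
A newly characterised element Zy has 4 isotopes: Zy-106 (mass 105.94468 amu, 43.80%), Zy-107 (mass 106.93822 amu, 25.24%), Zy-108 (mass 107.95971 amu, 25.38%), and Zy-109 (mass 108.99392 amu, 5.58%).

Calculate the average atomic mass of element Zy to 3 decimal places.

106.877 amu

The abundance-weighted mean is 0.4380 × 105.94468 + 0.2524 × 106.93822 + 0.2538 × 107.95971 + 0.0558 × 108.99392
= 46.403770 + 26.991207 + 27.400174 + 6.081861 = 106.877012 amu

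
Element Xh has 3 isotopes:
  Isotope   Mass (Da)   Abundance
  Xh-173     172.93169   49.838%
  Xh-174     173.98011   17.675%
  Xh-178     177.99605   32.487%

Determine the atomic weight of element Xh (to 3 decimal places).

Average mass = Σ (abundance × isotope mass) = 0.49838 × 172.93169 + 0.17675 × 173.98011 + 0.32487 × 177.99605
= 86.185696 + 30.750984 + 57.825577 = 174.762257 Da

174.762 Da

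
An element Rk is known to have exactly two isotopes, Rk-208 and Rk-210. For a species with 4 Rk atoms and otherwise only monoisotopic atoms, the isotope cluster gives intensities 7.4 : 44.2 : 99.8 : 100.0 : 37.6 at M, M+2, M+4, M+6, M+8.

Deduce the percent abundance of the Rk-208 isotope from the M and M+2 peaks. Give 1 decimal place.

40.1%

Let p = fractional abundance of Rk-208. I(M+2)/I(M) = [C(4,1)·p^3·(1−p)] / p^4 = 4·(1−p)/p = 44.2/7.4 = 5.9730
(1−p)/p = 5.9730/4 = 1.4932  ⇒  p = 1/(1 + 1.4932) = 0.4011
Rk-208: 40.1%, Rk-210: 59.9%.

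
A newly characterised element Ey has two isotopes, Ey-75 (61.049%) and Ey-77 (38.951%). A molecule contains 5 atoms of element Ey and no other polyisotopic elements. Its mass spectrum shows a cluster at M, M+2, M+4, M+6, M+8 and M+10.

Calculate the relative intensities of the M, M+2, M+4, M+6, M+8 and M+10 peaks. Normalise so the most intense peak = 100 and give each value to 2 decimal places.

The 5 Ey atoms are independent, so intensities follow the terms of (0.61049 + 0.38951)^5.
P(M) = 0.61049^5 = 0.084799
P(M+2) = 5 × 0.61049^4 × 0.38951^1 = 0.270522
P(M+4) = 10 × 0.61049^3 × 0.38951^2 = 0.345202
P(M+6) = 10 × 0.61049^2 × 0.38951^3 = 0.220248
P(M+8) = 5 × 0.61049^1 × 0.38951^4 = 0.070262
P(M+10) = 0.38951^5 = 0.008966
The M+4 peak is largest (0.345202); scaling to 100 gives 24.57 : 78.37 : 100.00 : 63.80 : 20.35 : 2.60.

24.57 : 78.37 : 100.00 : 63.80 : 20.35 : 2.60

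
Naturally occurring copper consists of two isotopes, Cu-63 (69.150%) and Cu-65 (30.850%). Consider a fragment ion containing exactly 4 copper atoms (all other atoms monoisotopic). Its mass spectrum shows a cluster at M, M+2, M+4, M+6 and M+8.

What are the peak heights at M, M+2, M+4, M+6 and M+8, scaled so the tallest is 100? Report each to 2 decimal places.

The 4 Cu atoms are independent, so intensities follow the terms of (0.69150 + 0.30850)^4.
P(M) = 0.69150^4 = 0.228649
P(M+2) = 4 × 0.69150^3 × 0.30850^1 = 0.408030
P(M+4) = 6 × 0.69150^2 × 0.30850^2 = 0.273052
P(M+6) = 4 × 0.69150^1 × 0.30850^3 = 0.081212
P(M+8) = 0.30850^4 = 0.009058
The M+2 peak is largest (0.408030); scaling to 100 gives 56.04 : 100.00 : 66.92 : 19.90 : 2.22.

56.04 : 100.00 : 66.92 : 19.90 : 2.22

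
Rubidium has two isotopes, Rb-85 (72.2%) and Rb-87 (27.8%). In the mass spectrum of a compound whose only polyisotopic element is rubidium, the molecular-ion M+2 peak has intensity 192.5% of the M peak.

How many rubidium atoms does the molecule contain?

With n Rb atoms, P(M+2)/P(M) = C(n,1)·p^(n−1)q / p^n = n·q/p = n · 0.278/0.722.
n = 1.925 × 0.722/0.278 = 5.00 ≈ 5

5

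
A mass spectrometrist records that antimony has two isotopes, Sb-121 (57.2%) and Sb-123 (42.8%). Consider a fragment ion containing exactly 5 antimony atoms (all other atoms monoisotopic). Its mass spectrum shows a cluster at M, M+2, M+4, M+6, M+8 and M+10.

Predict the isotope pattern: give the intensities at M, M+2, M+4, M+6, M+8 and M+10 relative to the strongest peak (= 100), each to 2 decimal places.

The 5 Sb atoms are independent, so intensities follow the terms of (0.572 + 0.428)^5.
P(M) = 0.572^5 = 0.061232
P(M+2) = 5 × 0.572^4 × 0.428^1 = 0.229086
P(M+4) = 10 × 0.572^3 × 0.428^2 = 0.342827
P(M+6) = 10 × 0.572^2 × 0.428^3 = 0.256521
P(M+8) = 5 × 0.572^1 × 0.428^4 = 0.095971
P(M+10) = 0.428^5 = 0.014362
The M+4 peak is largest (0.342827); scaling to 100 gives 17.86 : 66.82 : 100.00 : 74.83 : 27.99 : 4.19.

17.86 : 66.82 : 100.00 : 74.83 : 27.99 : 4.19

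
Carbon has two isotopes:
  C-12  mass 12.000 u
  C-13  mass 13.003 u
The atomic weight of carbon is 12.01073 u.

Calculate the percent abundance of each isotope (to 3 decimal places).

With x = fraction of C-12 (so C-13 is 1 − x):
12.000·x + 13.003·(1 − x) = 12.01073
(12.000 − 13.003)·x = 12.01073 − 13.003
x = -0.99227 / -1.003 = 0.98930 → 98.930% C-12, 1.070% C-13.

C-12: 98.930%, C-13: 1.070%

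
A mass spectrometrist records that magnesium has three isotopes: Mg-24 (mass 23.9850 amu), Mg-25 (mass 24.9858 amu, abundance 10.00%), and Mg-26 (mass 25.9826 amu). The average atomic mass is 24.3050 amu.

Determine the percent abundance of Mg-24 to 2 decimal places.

Let x and y be the fractions of Mg-24 and Mg-26. Then x + y = 1 − 0.1000 = 0.9000 and 23.9850x + 25.9826y = 24.3050 − 0.1000×24.9858 = 21.80642.
Substituting: 23.9850x + 25.9826(0.9000 − x) = 21.80642
(23.9850 − 25.9826)x = -1.57792  ⇒  x = 0.78991, y = 0.11009
Mg-24: 78.99%, Mg-26: 11.01%.

78.99%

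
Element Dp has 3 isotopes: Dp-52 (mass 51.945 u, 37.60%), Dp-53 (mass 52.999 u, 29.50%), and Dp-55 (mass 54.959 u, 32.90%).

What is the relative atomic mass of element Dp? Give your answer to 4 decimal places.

53.2475 u

Weight each isotope mass by its fractional abundance: 0.3760 × 51.945 + 0.2950 × 52.999 + 0.3290 × 54.959
= 19.53132 + 15.63471 + 18.08151 = 53.24754 u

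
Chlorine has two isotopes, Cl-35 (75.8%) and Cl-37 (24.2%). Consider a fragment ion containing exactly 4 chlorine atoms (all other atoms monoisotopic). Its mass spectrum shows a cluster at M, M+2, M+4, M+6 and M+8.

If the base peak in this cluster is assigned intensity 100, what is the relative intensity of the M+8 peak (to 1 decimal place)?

0.8

Binomial terms of (0.758 + 0.242)^4: M 0.3301, M+2 0.4216, M+4 0.2019, M+6 0.0430, M+8 0.0034 → M+2 is the base peak.
P(M+2) = C(4,1) × 0.758^3 × 0.242^1 = 4 × 0.43551951 × 0.2420 = 0.421583 (base)
P(M+8) = C(4,4) × 0.758^0 × 0.242^4 = 1 × 1.0000 × 0.00342974 = 0.003430
Relative intensity = 0.003430 / 0.421583 × 100 = 0.8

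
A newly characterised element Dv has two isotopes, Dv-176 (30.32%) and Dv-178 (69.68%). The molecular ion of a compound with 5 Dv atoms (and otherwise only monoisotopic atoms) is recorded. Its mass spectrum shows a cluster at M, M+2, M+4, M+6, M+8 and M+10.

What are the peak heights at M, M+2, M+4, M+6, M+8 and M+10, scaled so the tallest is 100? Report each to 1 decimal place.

0.7 : 8.2 : 37.9 : 87.0 : 100.0 : 46.0

Each Dv atom is independently Dv-176 (p = 0.3032) or Dv-178 (q = 0.6968); the cluster is the binomial expansion (p + q)^5.
P(M) = 0.3032^5 = 0.002562
P(M+2) = 5 × 0.3032^4 × 0.6968^1 = 0.029444
P(M+4) = 10 × 0.3032^3 × 0.6968^2 = 0.135333
P(M+6) = 10 × 0.3032^2 × 0.6968^3 = 0.311016
P(M+8) = 5 × 0.3032^1 × 0.6968^4 = 0.357381
P(M+10) = 0.6968^5 = 0.164263
The M+8 peak is largest (0.357381); scaling to 100 gives 0.7 : 8.2 : 37.9 : 87.0 : 100.0 : 46.0.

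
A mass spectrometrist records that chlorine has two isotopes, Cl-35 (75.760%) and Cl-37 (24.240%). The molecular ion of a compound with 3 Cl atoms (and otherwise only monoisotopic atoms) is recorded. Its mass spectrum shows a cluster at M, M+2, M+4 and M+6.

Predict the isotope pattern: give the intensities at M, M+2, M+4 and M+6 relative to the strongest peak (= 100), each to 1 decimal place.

100.0 : 96.0 : 30.7 : 3.3

The 3 Cl atoms are independent, so intensities follow the terms of (0.75760 + 0.24240)^3.
P(M) = 0.75760^3 = 0.434830
P(M+2) = 3 × 0.75760^2 × 0.24240^1 = 0.417382
P(M+4) = 3 × 0.75760^1 × 0.24240^2 = 0.133545
P(M+6) = 0.24240^3 = 0.014243
The M peak is largest (0.434830); scaling to 100 gives 100.0 : 96.0 : 30.7 : 3.3.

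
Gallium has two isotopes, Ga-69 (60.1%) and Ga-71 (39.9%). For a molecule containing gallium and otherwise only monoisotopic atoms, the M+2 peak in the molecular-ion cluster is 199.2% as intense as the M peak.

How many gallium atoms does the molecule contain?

3

For n independent Ga atoms, I(M+2)/I(M) = n · (abundance Ga-71) / (abundance Ga-69) = n · 0.399/0.601.
n = 1.992 × 0.601/0.399 = 3.00 ≈ 3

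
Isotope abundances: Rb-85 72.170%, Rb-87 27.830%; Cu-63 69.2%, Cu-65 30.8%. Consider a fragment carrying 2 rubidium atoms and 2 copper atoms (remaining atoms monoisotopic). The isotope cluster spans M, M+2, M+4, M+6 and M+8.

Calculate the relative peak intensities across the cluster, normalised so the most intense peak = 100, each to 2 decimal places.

Rubidium pattern (n=2): 0.52085089 : 0.40169822 : 0.07745089
Copper pattern (n=2): 0.478864 : 0.426272 : 0.094864
Convolve the two distributions (both contribute in 2-u steps):
  M: 0.52085089×0.478864 = 0.249417
  M+2: 0.52085089×0.426272 + 0.40169822×0.478864 = 0.414383
  M+4: 0.52085089×0.094864 + 0.40169822×0.426272 + 0.07745089×0.478864 = 0.257731
  M+6: 0.40169822×0.094864 + 0.07745089×0.426272 = 0.071122
  M+8: 0.07745089×0.094864 = 0.007347
Scale to base peak (0.414383) = 100: 60.19 : 100.00 : 62.20 : 17.16 : 1.77

60.19 : 100.00 : 62.20 : 17.16 : 1.77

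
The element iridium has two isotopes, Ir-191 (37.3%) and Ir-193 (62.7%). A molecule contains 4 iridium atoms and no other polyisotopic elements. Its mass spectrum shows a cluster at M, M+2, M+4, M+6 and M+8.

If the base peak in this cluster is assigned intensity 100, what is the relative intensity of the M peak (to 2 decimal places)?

5.26

Term probabilities: M 0.0194, M+2 0.1302, M+4 0.3282, M+6 0.3678, M+8 0.1546. Base peak = M+6.
P(M+6) = C(4,3) × 0.373^1 × 0.627^3 = 4 × 0.3730 × 0.24649188 = 0.367766 (base)
P(M) = C(4,0) × 0.373^4 × 0.627^0 = 1 × 0.01935688 × 1.0000 = 0.019357
Relative intensity = 0.019357 / 0.367766 × 100 = 5.26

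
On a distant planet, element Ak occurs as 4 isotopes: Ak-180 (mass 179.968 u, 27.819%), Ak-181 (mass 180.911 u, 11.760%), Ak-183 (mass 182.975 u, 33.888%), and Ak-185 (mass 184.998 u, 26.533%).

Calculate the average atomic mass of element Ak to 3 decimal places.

Ar = Σ fᵢ·mᵢ = 0.27819 × 179.968 + 0.11760 × 180.911 + 0.33888 × 182.975 + 0.26533 × 184.998
= 50.0653 + 21.2751 + 62.0066 + 49.0855 = 182.4325 u

182.433 u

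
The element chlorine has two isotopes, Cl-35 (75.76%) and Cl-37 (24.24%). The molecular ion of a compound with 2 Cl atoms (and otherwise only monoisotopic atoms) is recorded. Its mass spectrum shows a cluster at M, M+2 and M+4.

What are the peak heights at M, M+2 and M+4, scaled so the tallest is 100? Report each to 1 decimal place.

100.0 : 64.0 : 10.2

The 2 Cl atoms are independent, so intensities follow the terms of (0.7576 + 0.2424)^2.
P(M) = 0.7576^2 = 0.573958
P(M+2) = 2 × 0.7576^1 × 0.2424^1 = 0.367284
P(M+4) = 0.2424^2 = 0.058758
The M peak is largest (0.573958); scaling to 100 gives 100.0 : 64.0 : 10.2.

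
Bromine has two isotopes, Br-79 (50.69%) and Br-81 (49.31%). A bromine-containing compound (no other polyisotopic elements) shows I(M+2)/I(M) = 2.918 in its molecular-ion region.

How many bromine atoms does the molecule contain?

3

For n independent Br atoms, I(M+2)/I(M) = n · (abundance Br-81) / (abundance Br-79) = n · 0.4931/0.5069.
n = 2.918 × 0.5069/0.4931 = 3.00 ≈ 3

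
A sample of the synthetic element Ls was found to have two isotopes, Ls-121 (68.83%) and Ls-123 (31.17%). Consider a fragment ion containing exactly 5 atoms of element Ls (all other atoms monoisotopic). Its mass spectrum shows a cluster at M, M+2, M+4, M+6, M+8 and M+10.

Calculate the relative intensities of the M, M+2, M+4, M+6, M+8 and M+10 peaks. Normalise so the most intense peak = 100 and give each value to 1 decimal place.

The 5 Ls atoms are independent, so intensities follow the terms of (0.6883 + 0.3117)^5.
P(M) = 0.6883^5 = 0.154486
P(M+2) = 5 × 0.6883^4 × 0.3117^1 = 0.349798
P(M+4) = 10 × 0.6883^3 × 0.3117^2 = 0.316816
P(M+6) = 10 × 0.6883^2 × 0.3117^3 = 0.143472
P(M+8) = 5 × 0.6883^1 × 0.3117^4 = 0.032486
P(M+10) = 0.3117^5 = 0.002942
The M+2 peak is largest (0.349798); scaling to 100 gives 44.2 : 100.0 : 90.6 : 41.0 : 9.3 : 0.8.

44.2 : 100.0 : 90.6 : 41.0 : 9.3 : 0.8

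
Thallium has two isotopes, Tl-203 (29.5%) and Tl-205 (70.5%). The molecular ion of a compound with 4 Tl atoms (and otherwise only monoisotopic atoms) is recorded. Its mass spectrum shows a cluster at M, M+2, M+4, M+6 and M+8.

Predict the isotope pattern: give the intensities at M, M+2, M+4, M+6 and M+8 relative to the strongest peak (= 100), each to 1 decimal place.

1.8 : 17.5 : 62.8 : 100.0 : 59.7

Each Tl atom is independently Tl-203 (p = 0.295) or Tl-205 (q = 0.705); the cluster is the binomial expansion (p + q)^4.
P(M) = 0.295^4 = 0.007573
P(M+2) = 4 × 0.295^3 × 0.705^1 = 0.072396
P(M+4) = 6 × 0.295^2 × 0.705^2 = 0.259522
P(M+6) = 4 × 0.295^1 × 0.705^3 = 0.413475
P(M+8) = 0.705^4 = 0.247034
The M+6 peak is largest (0.413475); scaling to 100 gives 1.8 : 17.5 : 62.8 : 100.0 : 59.7.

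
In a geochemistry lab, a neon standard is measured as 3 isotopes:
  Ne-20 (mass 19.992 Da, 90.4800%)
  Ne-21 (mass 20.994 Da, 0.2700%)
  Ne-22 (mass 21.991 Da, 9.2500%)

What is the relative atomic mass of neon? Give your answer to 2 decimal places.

20.18 Da

The abundance-weighted mean is 0.904800 × 19.992 + 0.002700 × 20.994 + 0.092500 × 21.991
= 18.0888 + 0.0567 + 2.0342 = 20.1797 Da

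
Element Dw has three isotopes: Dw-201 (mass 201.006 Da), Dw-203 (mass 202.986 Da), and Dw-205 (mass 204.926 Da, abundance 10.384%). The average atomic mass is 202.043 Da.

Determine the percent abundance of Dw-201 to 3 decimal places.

The remaining 89.616% is split between Dw-201 (fraction x) and Dw-203 (fraction 0.89616 − x).
Substituting: 201.006x + 202.986(0.89616 − x) = 180.76348416
(201.006 − 202.986)x = -1.1444496  ⇒  x = 0.57800, y = 0.31816
Dw-201: 57.800%, Dw-203: 31.816%.

57.800%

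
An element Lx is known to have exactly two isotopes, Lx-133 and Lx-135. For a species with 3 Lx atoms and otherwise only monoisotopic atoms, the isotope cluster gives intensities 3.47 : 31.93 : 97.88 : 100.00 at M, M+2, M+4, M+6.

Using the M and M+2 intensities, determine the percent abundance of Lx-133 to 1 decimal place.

Let p = fractional abundance of Lx-133. I(M+2)/I(M) = [C(3,1)·p^2·(1−p)] / p^3 = 3·(1−p)/p = 31.93/3.47 = 9.2017
(1−p)/p = 9.2017/3 = 3.0672  ⇒  p = 1/(1 + 3.0672) = 0.2459
Lx-133: 24.6%, Lx-135: 75.4%.

24.6%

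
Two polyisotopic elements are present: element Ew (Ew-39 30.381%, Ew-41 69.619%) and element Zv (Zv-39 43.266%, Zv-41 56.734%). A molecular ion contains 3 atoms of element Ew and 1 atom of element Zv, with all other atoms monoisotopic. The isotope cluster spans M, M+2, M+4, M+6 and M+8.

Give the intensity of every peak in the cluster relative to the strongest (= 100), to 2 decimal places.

3.06 : 25.04 : 75.77 : 100.00 : 48.27

Element Ew pattern (n=3): 0.02804182 : 0.19277609 : 0.44175236 : 0.33742973
Element Zv pattern (n=1): 0.43266 : 0.56734
Convolve the two distributions (both contribute in 2-u steps):
  M: 0.02804182×0.43266 = 0.012133
  M+2: 0.02804182×0.56734 + 0.19277609×0.43266 = 0.099316
  M+4: 0.19277609×0.56734 + 0.44175236×0.43266 = 0.300498
  M+6: 0.44175236×0.56734 + 0.33742973×0.43266 = 0.396616
  M+8: 0.33742973×0.56734 = 0.191437
Scale to base peak (0.396616) = 100: 3.06 : 25.04 : 75.77 : 100.00 : 48.27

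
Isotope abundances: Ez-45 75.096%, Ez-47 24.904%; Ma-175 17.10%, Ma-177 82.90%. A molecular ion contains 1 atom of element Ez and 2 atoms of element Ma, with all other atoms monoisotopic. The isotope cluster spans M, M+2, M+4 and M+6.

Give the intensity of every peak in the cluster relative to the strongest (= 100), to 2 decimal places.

3.74 : 37.53 : 100.00 : 29.17

Element Ez pattern (n=1): 0.75096 : 0.24904
Element Ma pattern (n=2): 0.029241 : 0.283518 : 0.687241
Convolve the two distributions (both contribute in 2-u steps):
  M: 0.75096×0.029241 = 0.021959
  M+2: 0.75096×0.283518 + 0.24904×0.029241 = 0.220193
  M+4: 0.75096×0.687241 + 0.24904×0.283518 = 0.586698
  M+6: 0.24904×0.687241 = 0.171150
Scale to base peak (0.586698) = 100: 3.74 : 37.53 : 100.00 : 29.17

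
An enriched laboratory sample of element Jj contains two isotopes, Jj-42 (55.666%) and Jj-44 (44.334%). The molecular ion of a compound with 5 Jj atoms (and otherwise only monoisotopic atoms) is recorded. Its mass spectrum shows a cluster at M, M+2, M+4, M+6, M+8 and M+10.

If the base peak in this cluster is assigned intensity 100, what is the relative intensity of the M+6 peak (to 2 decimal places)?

79.64

Term probabilities: M 0.0535, M+2 0.2128, M+4 0.3390, M+6 0.2700, M+8 0.1075, M+10 0.0171. Base peak = M+4.
P(M+4) = C(5,2) × 0.55666^3 × 0.44334^2 = 10 × 0.17249243 × 0.19655036 = 0.339034 (base)
P(M+6) = C(5,3) × 0.55666^2 × 0.44334^3 = 10 × 0.30987036 × 0.08713863 = 0.270017
Relative intensity = 0.270017 / 0.339034 × 100 = 79.64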